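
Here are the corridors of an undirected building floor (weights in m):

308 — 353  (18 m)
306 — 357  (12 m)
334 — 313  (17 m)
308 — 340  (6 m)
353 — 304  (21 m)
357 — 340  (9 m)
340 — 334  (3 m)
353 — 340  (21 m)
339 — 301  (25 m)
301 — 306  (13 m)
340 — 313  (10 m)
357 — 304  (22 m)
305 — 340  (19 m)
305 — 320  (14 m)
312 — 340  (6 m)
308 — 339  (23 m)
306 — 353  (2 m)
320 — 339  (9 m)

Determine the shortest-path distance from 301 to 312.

Candidate routes:
301 - 306 - 357 - 340 - 312: 13+12+9+6 = 40
301 - 306 - 353 - 340 - 312: 13+2+21+6 = 42
Cheapest is 301 - 306 - 357 - 340 - 312 at 40 m.

40 m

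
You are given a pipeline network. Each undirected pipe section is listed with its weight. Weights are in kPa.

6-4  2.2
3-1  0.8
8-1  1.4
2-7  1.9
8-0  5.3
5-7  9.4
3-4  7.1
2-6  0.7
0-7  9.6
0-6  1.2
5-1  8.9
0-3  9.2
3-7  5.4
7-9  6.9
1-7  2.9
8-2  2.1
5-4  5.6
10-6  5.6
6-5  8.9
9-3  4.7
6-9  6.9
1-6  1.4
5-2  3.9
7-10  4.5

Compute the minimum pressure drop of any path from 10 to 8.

Shortest distances from 10:
10: 0
7: 4.5  (via 10)
6: 5.6  (via 10)
2: 6.3  (via 6)
0: 6.8  (via 6)
1: 7  (via 6)
3: 7.8  (via 1)
4: 7.8  (via 6)
8: 8.4  (via 2)
Shortest route: 10 → 6 → 2 → 8 = 8.4 kPa.

8.4 kPa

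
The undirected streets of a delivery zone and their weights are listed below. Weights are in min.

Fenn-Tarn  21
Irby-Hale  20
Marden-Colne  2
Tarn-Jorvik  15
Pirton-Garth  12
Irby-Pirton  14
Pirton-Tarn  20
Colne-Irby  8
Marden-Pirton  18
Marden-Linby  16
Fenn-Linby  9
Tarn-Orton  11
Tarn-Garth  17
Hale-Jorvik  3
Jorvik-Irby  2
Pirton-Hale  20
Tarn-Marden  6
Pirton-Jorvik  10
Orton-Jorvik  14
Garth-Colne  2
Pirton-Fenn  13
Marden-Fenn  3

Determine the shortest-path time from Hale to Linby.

Candidate routes:
Hale–Jorvik–Tarn–Marden–Fenn–Linby: 3+15+6+3+9 = 36
Hale–Jorvik–Irby–Colne–Marden–Fenn–Linby: 3+2+8+2+3+9 = 27
Hale–Jorvik–Pirton–Fenn–Linby: 3+10+13+9 = 35
Hale–Jorvik–Irby–Colne–Marden–Linby: 3+2+8+2+16 = 31
Cheapest is Hale–Jorvik–Irby–Colne–Marden–Fenn–Linby at 27 min.

27 min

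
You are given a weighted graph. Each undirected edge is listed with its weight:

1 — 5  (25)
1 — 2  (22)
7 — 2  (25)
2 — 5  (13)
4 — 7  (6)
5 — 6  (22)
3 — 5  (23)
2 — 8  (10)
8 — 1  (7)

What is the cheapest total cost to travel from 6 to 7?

Shortest distances from 6:
6: 0
5: 22  (via 6)
2: 35  (via 5)
3: 45  (via 5)
8: 45  (via 2)
1: 47  (via 5)
7: 60  (via 2)
Shortest route: 6–5–2–7 = 60.

60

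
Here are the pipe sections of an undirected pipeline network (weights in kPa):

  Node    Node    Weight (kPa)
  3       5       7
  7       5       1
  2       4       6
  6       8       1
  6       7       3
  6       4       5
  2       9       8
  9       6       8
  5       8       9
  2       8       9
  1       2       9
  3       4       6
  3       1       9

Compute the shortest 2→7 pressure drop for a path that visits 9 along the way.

19 kPa

Shortest 2→9: 2 → 9 = 8
Best 9 to 7: 9 → 6 → 7 costing 11
Total via 9: 8 + 11 = 19 kPa.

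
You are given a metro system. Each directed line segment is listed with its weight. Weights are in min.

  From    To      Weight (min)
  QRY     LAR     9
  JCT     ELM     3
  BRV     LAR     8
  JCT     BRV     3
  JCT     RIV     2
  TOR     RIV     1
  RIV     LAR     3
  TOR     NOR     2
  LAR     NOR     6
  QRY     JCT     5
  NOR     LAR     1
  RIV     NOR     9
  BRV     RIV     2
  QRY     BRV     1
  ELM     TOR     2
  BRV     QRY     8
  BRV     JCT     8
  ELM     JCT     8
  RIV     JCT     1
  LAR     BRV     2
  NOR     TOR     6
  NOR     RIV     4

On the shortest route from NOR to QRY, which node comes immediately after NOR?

LAR

Candidate routes:
NOR → RIV → LAR → BRV → QRY: 4+3+2+8 = 17
NOR → RIV → JCT → BRV → QRY: 4+1+3+8 = 16
NOR → LAR → BRV → QRY: 1+2+8 = 11
The minimum is 11 min via NOR → LAR → BRV → QRY.
So from NOR the first move is to LAR.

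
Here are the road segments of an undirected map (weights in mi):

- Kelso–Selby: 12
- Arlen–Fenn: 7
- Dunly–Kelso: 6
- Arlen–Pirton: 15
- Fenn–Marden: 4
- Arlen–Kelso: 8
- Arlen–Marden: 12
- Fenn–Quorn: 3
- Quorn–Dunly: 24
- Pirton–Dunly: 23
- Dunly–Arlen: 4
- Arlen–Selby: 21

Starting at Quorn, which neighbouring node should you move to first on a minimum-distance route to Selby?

Candidate routes:
Quorn–Fenn–Marden–Arlen–Kelso–Selby: 3+4+12+8+12 = 39
Quorn–Fenn–Arlen–Kelso–Selby: 3+7+8+12 = 30
Quorn–Fenn–Arlen–Dunly–Kelso–Selby: 3+7+4+6+12 = 32
Quorn–Fenn–Arlen–Selby: 3+7+21 = 31
Cheapest is Quorn–Fenn–Arlen–Kelso–Selby at 30 mi.
So from Quorn the first move is to Fenn.

Fenn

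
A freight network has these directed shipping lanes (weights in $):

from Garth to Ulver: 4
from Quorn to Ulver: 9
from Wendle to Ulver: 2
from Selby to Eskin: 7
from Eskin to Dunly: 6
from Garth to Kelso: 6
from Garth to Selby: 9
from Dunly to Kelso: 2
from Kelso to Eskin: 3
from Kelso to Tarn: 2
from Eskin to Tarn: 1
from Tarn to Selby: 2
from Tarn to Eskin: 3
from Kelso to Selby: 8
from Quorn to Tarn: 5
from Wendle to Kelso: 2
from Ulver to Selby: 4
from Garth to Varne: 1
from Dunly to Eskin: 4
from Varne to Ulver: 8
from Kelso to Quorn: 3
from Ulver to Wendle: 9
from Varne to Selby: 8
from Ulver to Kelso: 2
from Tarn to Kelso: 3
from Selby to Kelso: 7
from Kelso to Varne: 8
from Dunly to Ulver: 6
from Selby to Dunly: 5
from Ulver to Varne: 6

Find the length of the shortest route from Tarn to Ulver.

$13

Enumerating some paths:
Tarn → Eskin → Dunly → Ulver: 3+6+6 = 15
Tarn → Kelso → Quorn → Ulver: 3+3+9 = 15
Tarn → Selby → Dunly → Ulver: 2+5+6 = 13
Cheapest is Tarn → Selby → Dunly → Ulver at $13.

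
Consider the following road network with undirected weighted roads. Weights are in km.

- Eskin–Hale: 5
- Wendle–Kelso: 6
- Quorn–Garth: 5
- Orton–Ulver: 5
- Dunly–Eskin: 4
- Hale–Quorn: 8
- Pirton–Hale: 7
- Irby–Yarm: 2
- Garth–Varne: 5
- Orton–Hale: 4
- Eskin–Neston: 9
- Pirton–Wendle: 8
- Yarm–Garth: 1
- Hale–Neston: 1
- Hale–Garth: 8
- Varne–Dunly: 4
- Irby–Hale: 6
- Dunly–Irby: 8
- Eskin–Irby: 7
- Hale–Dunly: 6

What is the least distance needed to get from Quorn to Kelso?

29 km

Running Dijkstra from Quorn:
Quorn: 0
Garth: 5  (via Quorn)
Yarm: 6  (via Garth)
Hale: 8  (via Quorn)
Irby: 8  (via Yarm)
Neston: 9  (via Hale)
Varne: 10  (via Garth)
Orton: 12  (via Hale)
Eskin: 13  (via Hale)
Dunly: 14  (via Hale)
Pirton: 15  (via Hale)
Ulver: 17  (via Orton)
Wendle: 23  (via Pirton)
Kelso: 29  (via Wendle)
Shortest route: Quorn–Hale–Pirton–Wendle–Kelso = 29 km.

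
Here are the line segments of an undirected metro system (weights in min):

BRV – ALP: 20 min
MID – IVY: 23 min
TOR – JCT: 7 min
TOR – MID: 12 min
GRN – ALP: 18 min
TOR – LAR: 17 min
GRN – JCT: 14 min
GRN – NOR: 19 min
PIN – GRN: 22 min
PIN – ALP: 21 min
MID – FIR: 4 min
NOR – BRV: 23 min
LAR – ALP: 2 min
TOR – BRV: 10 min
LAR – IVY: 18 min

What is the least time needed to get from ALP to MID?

31 min

Shortest distances from ALP:
ALP: 0
LAR: 2  (via ALP)
GRN: 18  (via ALP)
TOR: 19  (via LAR)
IVY: 20  (via LAR)
BRV: 20  (via ALP)
PIN: 21  (via ALP)
JCT: 26  (via TOR)
MID: 31  (via TOR)
Shortest route: ALP → LAR → TOR → MID = 31 min.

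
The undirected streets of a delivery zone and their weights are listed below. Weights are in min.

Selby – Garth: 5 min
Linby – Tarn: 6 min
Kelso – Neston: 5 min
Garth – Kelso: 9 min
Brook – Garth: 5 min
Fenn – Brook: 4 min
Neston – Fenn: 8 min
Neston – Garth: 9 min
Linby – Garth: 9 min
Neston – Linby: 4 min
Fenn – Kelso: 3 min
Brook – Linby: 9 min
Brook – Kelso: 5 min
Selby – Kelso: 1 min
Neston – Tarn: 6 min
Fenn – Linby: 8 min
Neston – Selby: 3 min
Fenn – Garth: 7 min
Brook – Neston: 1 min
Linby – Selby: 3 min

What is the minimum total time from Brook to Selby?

Settle nodes by increasing distance from Brook:
Brook: 0
Neston: 1  (via Brook)
Fenn: 4  (via Brook)
Selby: 4  (via Neston)
Shortest route: Brook–Neston–Selby = 4 min.

4 min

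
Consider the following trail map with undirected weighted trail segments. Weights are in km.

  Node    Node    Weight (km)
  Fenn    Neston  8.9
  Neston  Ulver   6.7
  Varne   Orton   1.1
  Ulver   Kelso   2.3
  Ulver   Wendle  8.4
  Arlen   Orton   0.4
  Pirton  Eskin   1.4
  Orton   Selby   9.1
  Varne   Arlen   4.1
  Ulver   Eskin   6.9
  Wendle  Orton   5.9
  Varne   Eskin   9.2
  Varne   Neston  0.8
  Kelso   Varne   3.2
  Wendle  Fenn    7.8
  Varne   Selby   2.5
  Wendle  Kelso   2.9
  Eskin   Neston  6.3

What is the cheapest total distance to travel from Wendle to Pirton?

Candidate routes:
Wendle–Orton–Varne–Neston–Eskin–Pirton: 5.9+1.1+0.8+6.3+1.4 = 15.5
Wendle–Kelso–Ulver–Eskin–Pirton: 2.9+2.3+6.9+1.4 = 13.5
Wendle–Kelso–Varne–Neston–Eskin–Pirton: 2.9+3.2+0.8+6.3+1.4 = 14.6
Cheapest is Wendle–Kelso–Ulver–Eskin–Pirton at 13.5 km.

13.5 km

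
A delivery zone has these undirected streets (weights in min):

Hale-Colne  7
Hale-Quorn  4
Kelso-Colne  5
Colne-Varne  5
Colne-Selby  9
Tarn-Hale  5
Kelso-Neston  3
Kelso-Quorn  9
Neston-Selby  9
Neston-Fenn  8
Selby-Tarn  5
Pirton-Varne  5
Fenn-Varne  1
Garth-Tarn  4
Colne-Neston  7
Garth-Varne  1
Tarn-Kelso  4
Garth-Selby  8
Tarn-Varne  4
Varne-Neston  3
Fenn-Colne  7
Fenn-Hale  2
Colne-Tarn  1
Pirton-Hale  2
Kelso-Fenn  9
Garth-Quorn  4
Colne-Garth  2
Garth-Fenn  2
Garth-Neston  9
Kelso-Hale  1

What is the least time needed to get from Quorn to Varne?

5 min

Running Dijkstra from Quorn:
Quorn: 0
Garth: 4  (via Quorn)
Hale: 4  (via Quorn)
Varne: 5  (via Garth)
Shortest route: Quorn → Garth → Varne = 5 min.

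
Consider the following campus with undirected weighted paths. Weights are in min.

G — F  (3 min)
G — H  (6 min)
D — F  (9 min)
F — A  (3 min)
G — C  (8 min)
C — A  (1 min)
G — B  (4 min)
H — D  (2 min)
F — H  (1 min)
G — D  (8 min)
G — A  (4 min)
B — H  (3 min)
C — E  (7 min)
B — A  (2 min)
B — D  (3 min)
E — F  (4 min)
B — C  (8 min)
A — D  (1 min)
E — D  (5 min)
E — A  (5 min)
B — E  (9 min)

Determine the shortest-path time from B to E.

Running Dijkstra from B:
B: 0
A: 2  (via B)
C: 3  (via A)
D: 3  (via B)
H: 3  (via B)
F: 4  (via H)
G: 4  (via B)
E: 7  (via A)
Shortest route: B–A–E = 7 min.

7 min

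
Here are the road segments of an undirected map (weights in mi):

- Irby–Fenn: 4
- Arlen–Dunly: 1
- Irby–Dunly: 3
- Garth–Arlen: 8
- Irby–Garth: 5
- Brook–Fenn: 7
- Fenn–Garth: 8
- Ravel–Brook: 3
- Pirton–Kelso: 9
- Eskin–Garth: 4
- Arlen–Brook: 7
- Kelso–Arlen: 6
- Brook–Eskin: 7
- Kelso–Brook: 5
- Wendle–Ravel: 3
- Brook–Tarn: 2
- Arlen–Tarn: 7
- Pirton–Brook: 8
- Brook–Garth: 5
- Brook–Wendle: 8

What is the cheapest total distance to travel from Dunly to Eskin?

12 mi

Compare a few routes:
Dunly–Arlen–Tarn–Brook–Eskin: 1+7+2+7 = 17
Dunly–Arlen–Garth–Eskin: 1+8+4 = 13
Dunly–Irby–Garth–Eskin: 3+5+4 = 12
Dunly–Arlen–Brook–Eskin: 1+7+7 = 15
The minimum is 12 mi via Dunly–Irby–Garth–Eskin.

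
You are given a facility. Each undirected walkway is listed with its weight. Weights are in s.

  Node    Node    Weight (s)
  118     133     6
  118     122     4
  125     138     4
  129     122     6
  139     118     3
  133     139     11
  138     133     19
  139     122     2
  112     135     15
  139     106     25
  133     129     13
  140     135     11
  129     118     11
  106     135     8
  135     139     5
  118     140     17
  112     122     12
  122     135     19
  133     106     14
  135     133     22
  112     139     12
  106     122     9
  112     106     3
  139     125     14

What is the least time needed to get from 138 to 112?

Enumerating some paths:
138 - 125 - 139 - 135 - 106 - 112: 4+14+5+8+3 = 34
138 - 125 - 139 - 122 - 106 - 112: 4+14+2+9+3 = 32
138 - 125 - 139 - 122 - 112: 4+14+2+12 = 32
138 - 125 - 139 - 112: 4+14+12 = 30
Cheapest is 138 - 125 - 139 - 112 at 30 s.

30 s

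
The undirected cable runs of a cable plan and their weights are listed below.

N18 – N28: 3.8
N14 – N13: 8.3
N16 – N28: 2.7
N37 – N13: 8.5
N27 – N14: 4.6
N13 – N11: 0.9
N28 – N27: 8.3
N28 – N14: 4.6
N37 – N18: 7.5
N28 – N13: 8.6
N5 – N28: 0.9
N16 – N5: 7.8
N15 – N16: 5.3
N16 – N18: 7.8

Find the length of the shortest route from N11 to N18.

13.3

Running Dijkstra from N11:
N11: 0
N13: 0.9  (via N11)
N14: 9.2  (via N13)
N37: 9.4  (via N13)
N28: 9.5  (via N13)
N5: 10.4  (via N28)
N16: 12.2  (via N28)
N18: 13.3  (via N28)
Shortest route: N11 → N13 → N28 → N18 = 13.3.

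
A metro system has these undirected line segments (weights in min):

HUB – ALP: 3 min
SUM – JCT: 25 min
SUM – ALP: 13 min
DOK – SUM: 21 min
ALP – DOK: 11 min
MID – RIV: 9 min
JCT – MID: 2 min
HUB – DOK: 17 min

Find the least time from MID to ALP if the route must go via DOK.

59 min

Shortest MID→DOK: MID–JCT–SUM–DOK = 48
Shortest DOK→ALP: DOK–ALP = 11
Total via DOK: 48 + 11 = 59 min.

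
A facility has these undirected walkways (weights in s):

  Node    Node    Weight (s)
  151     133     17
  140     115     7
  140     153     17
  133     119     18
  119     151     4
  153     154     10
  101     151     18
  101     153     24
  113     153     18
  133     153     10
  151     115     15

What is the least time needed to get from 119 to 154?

38 s

Running Dijkstra from 119:
119: 0
151: 4  (via 119)
133: 18  (via 119)
115: 19  (via 151)
101: 22  (via 151)
140: 26  (via 115)
153: 28  (via 133)
154: 38  (via 153)
Shortest route: 119–133–153–154 = 38 s.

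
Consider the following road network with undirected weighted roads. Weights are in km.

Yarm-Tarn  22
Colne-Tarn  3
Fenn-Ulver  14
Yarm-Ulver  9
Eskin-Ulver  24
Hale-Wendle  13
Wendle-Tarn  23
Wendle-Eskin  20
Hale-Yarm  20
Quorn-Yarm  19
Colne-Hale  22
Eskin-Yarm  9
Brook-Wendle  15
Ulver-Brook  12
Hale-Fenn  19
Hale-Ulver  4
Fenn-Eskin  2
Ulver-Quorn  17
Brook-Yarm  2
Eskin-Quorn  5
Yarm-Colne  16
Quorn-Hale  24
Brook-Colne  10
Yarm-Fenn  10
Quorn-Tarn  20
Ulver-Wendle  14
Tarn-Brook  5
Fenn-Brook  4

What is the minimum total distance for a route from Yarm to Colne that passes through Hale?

35 km

Best Yarm to Hale: Yarm → Ulver → Hale costing 13
Shortest Hale→Colne: Hale → Colne = 22
Total via Hale: 13 + 22 = 35 km.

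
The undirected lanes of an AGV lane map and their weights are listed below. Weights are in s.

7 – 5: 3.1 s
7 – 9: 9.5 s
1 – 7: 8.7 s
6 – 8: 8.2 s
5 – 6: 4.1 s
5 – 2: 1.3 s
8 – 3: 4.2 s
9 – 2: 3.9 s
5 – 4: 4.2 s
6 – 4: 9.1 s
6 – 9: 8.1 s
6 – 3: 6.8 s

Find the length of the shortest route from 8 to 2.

Enumerating some paths:
8–6–9–2: 8.2+8.1+3.9 = 20.2
8–3–6–5–2: 4.2+6.8+4.1+1.3 = 16.4
8–6–5–2: 8.2+4.1+1.3 = 13.6
The minimum is 13.6 s via 8–6–5–2.

13.6 s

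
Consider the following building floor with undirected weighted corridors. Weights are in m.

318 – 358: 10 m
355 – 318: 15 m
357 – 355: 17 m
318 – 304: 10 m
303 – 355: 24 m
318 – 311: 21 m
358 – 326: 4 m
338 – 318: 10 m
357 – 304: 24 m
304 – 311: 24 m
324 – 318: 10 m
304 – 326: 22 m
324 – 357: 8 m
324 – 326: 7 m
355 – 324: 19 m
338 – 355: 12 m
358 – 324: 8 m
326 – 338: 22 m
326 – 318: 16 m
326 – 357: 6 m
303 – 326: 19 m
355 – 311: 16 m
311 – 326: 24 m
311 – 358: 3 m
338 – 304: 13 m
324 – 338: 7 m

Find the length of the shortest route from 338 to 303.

33 m

Enumerating some paths:
338 → 355 → 303: 12+24 = 36
338 → 324 → 358 → 326 → 303: 7+8+4+19 = 38
338 → 324 → 326 → 303: 7+7+19 = 33
Cheapest is 338 → 324 → 326 → 303 at 33 m.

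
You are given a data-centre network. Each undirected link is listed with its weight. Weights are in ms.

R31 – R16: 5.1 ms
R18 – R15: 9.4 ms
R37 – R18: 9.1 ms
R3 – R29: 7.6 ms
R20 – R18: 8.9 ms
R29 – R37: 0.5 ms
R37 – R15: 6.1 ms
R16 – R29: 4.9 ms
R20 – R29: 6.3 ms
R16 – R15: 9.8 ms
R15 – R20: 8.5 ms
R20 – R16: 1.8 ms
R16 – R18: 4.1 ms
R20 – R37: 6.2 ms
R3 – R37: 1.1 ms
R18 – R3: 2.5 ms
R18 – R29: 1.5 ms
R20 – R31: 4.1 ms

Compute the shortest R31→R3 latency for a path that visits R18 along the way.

11.7 ms

Best R31 to R18: R31 → R16 → R18 costing 9.2
Best R18 to R3: R18 → R3 costing 2.5
Total via R18: 9.2 + 2.5 = 11.7 ms.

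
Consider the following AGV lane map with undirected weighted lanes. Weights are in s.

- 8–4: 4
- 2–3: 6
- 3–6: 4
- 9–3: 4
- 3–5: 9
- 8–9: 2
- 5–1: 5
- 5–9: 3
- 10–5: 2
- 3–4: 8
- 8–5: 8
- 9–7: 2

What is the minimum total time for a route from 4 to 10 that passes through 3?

Best 4 to 3: 4–3 costing 8
Shortest 3→10: 3–9–5–10 = 9
Total via 3: 8 + 9 = 17 s.

17 s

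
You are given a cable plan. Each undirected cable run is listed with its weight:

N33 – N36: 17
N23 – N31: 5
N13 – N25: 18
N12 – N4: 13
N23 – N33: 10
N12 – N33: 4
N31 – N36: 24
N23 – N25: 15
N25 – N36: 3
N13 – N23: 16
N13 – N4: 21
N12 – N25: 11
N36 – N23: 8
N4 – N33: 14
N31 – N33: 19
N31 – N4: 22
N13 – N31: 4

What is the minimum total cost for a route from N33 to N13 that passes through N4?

35

Shortest N33→N4: N33 → N4 = 14
Best N4 to N13: N4 → N13 costing 21
Total via N4: 14 + 21 = 35.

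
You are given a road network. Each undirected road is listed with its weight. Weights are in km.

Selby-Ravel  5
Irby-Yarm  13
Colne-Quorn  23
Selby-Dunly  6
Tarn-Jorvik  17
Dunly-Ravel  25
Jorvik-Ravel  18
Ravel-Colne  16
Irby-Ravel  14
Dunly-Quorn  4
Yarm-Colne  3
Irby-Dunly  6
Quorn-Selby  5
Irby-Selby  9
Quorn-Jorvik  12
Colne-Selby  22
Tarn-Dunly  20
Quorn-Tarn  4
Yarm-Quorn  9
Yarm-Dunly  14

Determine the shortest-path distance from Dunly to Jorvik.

Settle nodes by increasing distance from Dunly:
Dunly: 0
Quorn: 4  (via Dunly)
Selby: 6  (via Dunly)
Irby: 6  (via Dunly)
Tarn: 8  (via Quorn)
Ravel: 11  (via Selby)
Yarm: 13  (via Quorn)
Colne: 16  (via Yarm)
Jorvik: 16  (via Quorn)
Shortest route: Dunly → Quorn → Jorvik = 16 km.

16 km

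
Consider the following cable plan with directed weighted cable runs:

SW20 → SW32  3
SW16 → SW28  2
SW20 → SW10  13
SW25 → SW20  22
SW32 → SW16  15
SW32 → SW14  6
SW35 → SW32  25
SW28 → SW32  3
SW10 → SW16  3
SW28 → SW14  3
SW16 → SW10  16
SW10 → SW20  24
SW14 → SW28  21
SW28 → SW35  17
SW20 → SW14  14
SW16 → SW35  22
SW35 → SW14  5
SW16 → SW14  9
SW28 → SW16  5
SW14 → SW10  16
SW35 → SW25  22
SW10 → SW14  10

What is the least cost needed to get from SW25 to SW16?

38

Compare a few routes:
SW25 → SW20 → SW32 → SW16: 22+3+15 = 40
SW25 → SW20 → SW32 → SW14 → SW10 → SW16: 22+3+6+16+3 = 50
SW25 → SW20 → SW10 → SW16: 22+13+3 = 38
Cheapest is SW25 → SW20 → SW10 → SW16 at 38.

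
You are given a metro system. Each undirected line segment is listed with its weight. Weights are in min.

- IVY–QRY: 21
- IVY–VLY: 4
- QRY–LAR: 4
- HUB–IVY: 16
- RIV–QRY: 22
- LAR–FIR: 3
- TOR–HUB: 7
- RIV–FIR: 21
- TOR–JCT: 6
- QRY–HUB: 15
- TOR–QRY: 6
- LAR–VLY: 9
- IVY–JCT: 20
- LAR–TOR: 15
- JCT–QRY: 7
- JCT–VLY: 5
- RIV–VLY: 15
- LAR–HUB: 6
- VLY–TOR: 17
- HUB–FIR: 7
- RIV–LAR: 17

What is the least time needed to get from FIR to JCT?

14 min

Compare a few routes:
FIR - LAR - VLY - JCT: 3+9+5 = 17
FIR - LAR - QRY - TOR - JCT: 3+4+6+6 = 19
FIR - LAR - QRY - JCT: 3+4+7 = 14
Cheapest is FIR - LAR - QRY - JCT at 14 min.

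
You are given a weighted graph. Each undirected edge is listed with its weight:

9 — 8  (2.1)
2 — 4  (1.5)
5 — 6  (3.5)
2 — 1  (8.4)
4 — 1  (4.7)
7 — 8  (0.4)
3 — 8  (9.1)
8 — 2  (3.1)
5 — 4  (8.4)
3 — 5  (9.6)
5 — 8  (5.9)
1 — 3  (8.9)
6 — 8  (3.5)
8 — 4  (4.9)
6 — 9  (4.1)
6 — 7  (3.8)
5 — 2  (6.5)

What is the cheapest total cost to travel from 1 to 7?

Compare a few routes:
1 - 2 - 4 - 8 - 7: 8.4+1.5+4.9+0.4 = 15.2
1 - 2 - 8 - 7: 8.4+3.1+0.4 = 11.9
1 - 4 - 8 - 7: 4.7+4.9+0.4 = 10
1 - 4 - 2 - 8 - 7: 4.7+1.5+3.1+0.4 = 9.7
The minimum is 9.7 via 1 - 4 - 2 - 8 - 7.

9.7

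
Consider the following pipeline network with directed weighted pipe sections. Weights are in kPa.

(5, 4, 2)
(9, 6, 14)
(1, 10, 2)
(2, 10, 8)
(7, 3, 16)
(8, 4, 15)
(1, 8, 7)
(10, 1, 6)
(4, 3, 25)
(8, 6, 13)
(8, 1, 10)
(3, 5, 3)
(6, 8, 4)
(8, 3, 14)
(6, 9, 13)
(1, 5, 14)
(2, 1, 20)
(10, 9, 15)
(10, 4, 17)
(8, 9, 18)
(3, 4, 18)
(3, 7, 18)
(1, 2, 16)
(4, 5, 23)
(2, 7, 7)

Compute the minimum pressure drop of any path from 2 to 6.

34 kPa

Enumerating some paths:
2 → 10 → 1 → 8 → 6: 8+6+7+13 = 34
2 → 1 → 8 → 6: 20+7+13 = 40
2 → 1 → 10 → 9 → 6: 20+2+15+14 = 51
2 → 10 → 9 → 6: 8+15+14 = 37
The minimum is 34 kPa via 2 → 10 → 1 → 8 → 6.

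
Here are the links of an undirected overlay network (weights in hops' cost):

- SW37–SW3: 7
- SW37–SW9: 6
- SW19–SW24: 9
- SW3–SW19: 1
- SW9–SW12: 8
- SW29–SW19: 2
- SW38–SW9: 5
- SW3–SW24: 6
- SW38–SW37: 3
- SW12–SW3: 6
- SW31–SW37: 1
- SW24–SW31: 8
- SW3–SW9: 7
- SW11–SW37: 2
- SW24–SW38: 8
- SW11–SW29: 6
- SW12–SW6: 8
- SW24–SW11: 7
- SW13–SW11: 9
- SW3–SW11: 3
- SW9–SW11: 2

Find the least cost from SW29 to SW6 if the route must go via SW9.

24 hops' cost

Best SW29 to SW9: SW29–SW11–SW9 costing 8
Best SW9 to SW6: SW9–SW12–SW6 costing 16
Total via SW9: 8 + 16 = 24 hops' cost.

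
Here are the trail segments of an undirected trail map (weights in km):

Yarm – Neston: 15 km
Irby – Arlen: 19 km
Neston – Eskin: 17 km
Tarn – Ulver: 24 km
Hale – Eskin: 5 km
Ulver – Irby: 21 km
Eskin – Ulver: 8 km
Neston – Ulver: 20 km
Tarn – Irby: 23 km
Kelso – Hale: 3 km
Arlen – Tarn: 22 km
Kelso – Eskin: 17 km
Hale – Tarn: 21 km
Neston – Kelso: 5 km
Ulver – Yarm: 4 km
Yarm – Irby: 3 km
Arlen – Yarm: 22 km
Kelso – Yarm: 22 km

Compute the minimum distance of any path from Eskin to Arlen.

Settle nodes by increasing distance from Eskin:
Eskin: 0
Hale: 5  (via Eskin)
Ulver: 8  (via Eskin)
Kelso: 8  (via Hale)
Yarm: 12  (via Ulver)
Neston: 13  (via Kelso)
Irby: 15  (via Yarm)
Tarn: 26  (via Hale)
Arlen: 34  (via Yarm)
Shortest route: Eskin–Ulver–Yarm–Arlen = 34 km.

34 km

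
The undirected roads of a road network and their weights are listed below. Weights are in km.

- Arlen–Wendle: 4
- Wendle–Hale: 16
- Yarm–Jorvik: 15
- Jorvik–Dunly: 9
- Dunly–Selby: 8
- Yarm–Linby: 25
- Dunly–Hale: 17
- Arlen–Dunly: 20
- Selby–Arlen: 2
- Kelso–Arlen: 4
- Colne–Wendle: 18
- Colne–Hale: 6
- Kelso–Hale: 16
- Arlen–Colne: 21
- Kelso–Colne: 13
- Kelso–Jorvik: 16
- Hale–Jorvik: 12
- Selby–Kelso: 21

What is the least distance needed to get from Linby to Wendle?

63 km

Candidate routes:
Linby → Yarm → Jorvik → Hale → Wendle: 25+15+12+16 = 68
Linby → Yarm → Jorvik → Kelso → Arlen → Wendle: 25+15+16+4+4 = 64
Linby → Yarm → Jorvik → Dunly → Selby → Arlen → Wendle: 25+15+9+8+2+4 = 63
Cheapest is Linby → Yarm → Jorvik → Dunly → Selby → Arlen → Wendle at 63 km.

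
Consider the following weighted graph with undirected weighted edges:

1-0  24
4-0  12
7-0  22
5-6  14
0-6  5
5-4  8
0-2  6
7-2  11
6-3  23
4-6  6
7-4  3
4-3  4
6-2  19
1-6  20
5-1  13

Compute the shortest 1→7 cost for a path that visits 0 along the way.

Shortest 1→0: 1–0 = 24
Best 0 to 7: 0–6–4–7 costing 14
Total via 0: 24 + 14 = 38.

38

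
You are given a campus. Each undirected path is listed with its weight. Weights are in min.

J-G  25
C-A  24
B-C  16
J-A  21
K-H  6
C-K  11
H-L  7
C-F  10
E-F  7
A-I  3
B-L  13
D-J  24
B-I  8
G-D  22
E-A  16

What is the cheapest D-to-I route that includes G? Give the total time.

71 min

Best D to G: D–G costing 22
Shortest G→I: G–J–A–I = 49
Total via G: 22 + 49 = 71 min.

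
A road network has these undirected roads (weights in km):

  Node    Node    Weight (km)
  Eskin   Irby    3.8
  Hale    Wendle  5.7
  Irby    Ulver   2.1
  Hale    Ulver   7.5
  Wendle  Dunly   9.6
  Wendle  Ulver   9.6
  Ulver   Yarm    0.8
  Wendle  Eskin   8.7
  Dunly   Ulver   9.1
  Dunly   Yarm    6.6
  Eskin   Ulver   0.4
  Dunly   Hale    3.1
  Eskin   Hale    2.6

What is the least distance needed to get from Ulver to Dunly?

6.1 km

Running Dijkstra from Ulver:
Ulver: 0
Eskin: 0.4  (via Ulver)
Yarm: 0.8  (via Ulver)
Irby: 2.1  (via Ulver)
Hale: 3  (via Eskin)
Dunly: 6.1  (via Hale)
Shortest route: Ulver → Eskin → Hale → Dunly = 6.1 km.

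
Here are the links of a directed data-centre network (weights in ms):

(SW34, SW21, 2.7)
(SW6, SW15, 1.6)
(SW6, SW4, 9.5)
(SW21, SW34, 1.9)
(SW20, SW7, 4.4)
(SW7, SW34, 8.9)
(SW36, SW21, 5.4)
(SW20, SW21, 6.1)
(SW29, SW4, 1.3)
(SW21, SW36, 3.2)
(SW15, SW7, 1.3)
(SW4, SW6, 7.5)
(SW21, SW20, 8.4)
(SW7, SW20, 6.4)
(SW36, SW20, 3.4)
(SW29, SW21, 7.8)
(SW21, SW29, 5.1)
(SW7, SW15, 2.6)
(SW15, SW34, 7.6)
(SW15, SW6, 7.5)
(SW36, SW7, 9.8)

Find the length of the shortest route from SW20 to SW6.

14.5 ms

Settle nodes by increasing distance from SW20:
SW20: 0
SW7: 4.4  (via SW20)
SW21: 6.1  (via SW20)
SW15: 7  (via SW7)
SW34: 8  (via SW21)
SW36: 9.3  (via SW21)
SW29: 11.2  (via SW21)
SW4: 12.5  (via SW29)
SW6: 14.5  (via SW15)
Shortest route: SW20 → SW7 → SW15 → SW6 = 14.5 ms.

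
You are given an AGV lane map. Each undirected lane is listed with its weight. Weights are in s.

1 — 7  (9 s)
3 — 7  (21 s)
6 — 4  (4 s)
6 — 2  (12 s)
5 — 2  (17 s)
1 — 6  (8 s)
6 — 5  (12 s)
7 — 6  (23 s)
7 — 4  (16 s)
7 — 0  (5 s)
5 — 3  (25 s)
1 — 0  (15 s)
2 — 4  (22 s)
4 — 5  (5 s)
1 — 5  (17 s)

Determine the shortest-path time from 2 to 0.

34 s

Enumerating some paths:
2 - 6 - 1 - 7 - 0: 12+8+9+5 = 34
2 - 6 - 7 - 0: 12+23+5 = 40
2 - 6 - 1 - 0: 12+8+15 = 35
2 - 6 - 4 - 7 - 0: 12+4+16+5 = 37
Cheapest is 2 - 6 - 1 - 7 - 0 at 34 s.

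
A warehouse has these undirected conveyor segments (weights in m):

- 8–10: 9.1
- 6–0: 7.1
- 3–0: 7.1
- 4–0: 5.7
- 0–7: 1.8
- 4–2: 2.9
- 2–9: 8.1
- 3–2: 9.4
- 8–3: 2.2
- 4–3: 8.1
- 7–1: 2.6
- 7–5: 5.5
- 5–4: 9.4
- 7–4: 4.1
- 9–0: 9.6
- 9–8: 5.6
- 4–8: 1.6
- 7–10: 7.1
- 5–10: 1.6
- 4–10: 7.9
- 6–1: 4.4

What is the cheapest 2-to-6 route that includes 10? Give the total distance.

Best 2 to 10: 2–4–10 costing 10.8
Shortest 10→6: 10–7–1–6 = 14.1
Total via 10: 10.8 + 14.1 = 24.9 m.

24.9 m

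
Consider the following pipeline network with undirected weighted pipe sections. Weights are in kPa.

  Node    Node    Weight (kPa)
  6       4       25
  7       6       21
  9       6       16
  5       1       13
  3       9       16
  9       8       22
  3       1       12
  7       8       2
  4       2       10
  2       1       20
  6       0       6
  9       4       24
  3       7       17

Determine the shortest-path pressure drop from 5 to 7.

42 kPa

Running Dijkstra from 5:
5: 0
1: 13  (via 5)
3: 25  (via 1)
2: 33  (via 1)
9: 41  (via 3)
7: 42  (via 3)
Shortest route: 5–1–3–7 = 42 kPa.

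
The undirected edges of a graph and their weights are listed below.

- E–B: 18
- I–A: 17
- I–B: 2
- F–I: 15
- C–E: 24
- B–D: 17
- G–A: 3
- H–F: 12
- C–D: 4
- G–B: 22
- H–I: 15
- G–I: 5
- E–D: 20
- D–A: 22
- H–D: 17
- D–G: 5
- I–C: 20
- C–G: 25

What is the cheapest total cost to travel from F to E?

35

Settle nodes by increasing distance from F:
F: 0
H: 12  (via F)
I: 15  (via F)
B: 17  (via I)
G: 20  (via I)
A: 23  (via G)
D: 25  (via G)
C: 29  (via D)
E: 35  (via B)
Shortest route: F → I → B → E = 35.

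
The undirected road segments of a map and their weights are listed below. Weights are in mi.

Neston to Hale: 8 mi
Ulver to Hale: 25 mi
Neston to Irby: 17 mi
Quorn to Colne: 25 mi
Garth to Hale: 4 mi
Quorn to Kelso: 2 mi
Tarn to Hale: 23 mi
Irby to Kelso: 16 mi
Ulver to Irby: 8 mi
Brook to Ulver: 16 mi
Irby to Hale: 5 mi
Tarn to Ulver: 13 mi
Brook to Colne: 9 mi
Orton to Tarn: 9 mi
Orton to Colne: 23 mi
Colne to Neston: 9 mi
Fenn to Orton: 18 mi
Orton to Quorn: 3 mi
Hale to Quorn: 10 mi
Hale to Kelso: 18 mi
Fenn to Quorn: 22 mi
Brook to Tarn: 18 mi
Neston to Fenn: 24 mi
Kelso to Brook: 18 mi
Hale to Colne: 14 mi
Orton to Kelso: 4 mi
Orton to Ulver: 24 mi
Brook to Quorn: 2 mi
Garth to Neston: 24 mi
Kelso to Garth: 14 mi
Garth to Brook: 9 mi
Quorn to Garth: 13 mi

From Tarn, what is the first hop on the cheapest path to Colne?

Orton

Candidate routes:
Tarn → Orton → Kelso → Quorn → Brook → Colne: 9+4+2+2+9 = 26
Tarn → Orton → Quorn → Brook → Colne: 9+3+2+9 = 23
The minimum is 23 mi via Tarn → Orton → Quorn → Brook → Colne.
So from Tarn the first move is to Orton.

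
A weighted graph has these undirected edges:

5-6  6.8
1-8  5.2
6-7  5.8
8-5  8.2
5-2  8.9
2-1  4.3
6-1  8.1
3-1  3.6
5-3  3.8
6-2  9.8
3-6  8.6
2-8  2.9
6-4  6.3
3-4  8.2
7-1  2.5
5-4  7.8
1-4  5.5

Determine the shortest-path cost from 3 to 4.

8.2

Candidate routes:
3 → 1 → 4: 3.6+5.5 = 9.1
3 → 4: 8.2 = 8.2
Cheapest is 3 → 4 at 8.2.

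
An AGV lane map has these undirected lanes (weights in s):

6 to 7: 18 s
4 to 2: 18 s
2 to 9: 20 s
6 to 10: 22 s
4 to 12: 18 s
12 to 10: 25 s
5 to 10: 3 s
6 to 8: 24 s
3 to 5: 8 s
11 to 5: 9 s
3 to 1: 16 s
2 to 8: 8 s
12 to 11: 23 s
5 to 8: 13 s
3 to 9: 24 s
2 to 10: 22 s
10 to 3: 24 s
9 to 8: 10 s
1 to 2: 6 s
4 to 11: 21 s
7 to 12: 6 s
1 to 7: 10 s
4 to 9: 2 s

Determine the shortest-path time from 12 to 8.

30 s

Candidate routes:
12–4–9–8: 18+2+10 = 30
12–10–5–8: 25+3+13 = 41
12–4–2–8: 18+18+8 = 44
Cheapest is 12–4–9–8 at 30 s.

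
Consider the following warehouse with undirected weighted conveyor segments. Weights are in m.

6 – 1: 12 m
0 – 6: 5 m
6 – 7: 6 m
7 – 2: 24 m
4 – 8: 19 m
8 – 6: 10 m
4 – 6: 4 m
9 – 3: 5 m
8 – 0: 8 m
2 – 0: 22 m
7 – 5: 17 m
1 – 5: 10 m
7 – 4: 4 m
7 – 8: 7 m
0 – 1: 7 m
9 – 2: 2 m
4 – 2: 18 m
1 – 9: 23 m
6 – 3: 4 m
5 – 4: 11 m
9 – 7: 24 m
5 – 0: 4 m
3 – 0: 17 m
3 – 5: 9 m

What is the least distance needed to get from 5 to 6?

Compare a few routes:
5 - 0 - 6: 4+5 = 9
5 - 3 - 6: 9+4 = 13
The minimum is 9 m via 5 - 0 - 6.

9 m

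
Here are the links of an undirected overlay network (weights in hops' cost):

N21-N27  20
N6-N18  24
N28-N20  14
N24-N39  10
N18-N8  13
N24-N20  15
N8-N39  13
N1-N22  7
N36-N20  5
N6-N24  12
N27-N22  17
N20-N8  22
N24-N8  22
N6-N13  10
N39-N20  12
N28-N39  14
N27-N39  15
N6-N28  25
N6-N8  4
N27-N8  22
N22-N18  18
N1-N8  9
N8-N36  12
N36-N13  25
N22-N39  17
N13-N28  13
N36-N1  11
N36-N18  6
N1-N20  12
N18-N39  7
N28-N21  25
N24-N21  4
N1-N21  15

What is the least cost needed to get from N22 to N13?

30 hops' cost

Candidate routes:
N22 - N1 - N8 - N6 - N13: 7+9+4+10 = 30
N22 - N1 - N36 - N13: 7+11+25 = 43
The minimum is 30 hops' cost via N22 - N1 - N8 - N6 - N13.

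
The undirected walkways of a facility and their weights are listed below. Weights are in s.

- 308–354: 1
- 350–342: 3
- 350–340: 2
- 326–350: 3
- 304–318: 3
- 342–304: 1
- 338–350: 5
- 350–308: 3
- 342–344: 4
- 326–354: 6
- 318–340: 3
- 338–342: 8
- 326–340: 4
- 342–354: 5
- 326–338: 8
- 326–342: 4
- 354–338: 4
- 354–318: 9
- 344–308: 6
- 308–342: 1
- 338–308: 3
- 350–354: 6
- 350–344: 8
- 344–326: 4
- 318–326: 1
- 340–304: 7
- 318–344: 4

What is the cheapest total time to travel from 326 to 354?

Enumerating some paths:
326 → 350 → 308 → 354: 3+3+1 = 7
326 → 350 → 342 → 308 → 354: 3+3+1+1 = 8
326 → 318 → 304 → 342 → 308 → 354: 1+3+1+1+1 = 7
326 → 354: 6 = 6
The minimum is 6 s via 326 → 354.

6 s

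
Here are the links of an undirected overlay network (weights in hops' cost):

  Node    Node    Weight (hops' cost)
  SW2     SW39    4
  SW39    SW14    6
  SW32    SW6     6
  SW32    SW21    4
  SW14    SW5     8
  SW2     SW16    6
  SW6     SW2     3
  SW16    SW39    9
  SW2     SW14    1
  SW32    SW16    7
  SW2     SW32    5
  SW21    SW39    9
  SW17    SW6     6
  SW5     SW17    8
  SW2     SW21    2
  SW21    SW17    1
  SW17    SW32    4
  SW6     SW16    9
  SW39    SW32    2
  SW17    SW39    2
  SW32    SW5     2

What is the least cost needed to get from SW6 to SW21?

Running Dijkstra from SW6:
SW6: 0
SW2: 3  (via SW6)
SW14: 4  (via SW2)
SW21: 5  (via SW2)
Shortest route: SW6 → SW2 → SW21 = 5 hops' cost.

5 hops' cost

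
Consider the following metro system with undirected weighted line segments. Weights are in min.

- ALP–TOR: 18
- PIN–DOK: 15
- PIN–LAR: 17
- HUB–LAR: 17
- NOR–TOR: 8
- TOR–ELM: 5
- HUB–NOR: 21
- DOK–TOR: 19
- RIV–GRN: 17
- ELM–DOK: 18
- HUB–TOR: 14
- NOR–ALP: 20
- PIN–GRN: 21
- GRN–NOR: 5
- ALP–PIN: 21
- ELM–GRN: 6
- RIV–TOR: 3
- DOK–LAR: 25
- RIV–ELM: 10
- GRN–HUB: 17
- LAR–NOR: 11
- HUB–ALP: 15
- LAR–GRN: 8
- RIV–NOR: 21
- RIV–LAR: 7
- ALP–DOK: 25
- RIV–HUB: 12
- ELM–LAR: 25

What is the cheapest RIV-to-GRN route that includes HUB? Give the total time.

29 min

Best RIV to HUB: RIV → HUB costing 12
Shortest HUB→GRN: HUB → GRN = 17
Total via HUB: 12 + 17 = 29 min.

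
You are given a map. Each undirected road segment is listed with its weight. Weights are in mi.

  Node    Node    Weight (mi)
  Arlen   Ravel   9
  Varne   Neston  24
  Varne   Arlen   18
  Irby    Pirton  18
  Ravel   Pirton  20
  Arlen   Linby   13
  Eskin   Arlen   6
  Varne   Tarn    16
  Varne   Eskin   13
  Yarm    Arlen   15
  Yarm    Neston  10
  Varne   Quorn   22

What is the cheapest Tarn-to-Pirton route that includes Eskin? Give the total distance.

Best Tarn to Eskin: Tarn–Varne–Eskin costing 29
Best Eskin to Pirton: Eskin–Arlen–Ravel–Pirton costing 35
Total via Eskin: 29 + 35 = 64 mi.

64 mi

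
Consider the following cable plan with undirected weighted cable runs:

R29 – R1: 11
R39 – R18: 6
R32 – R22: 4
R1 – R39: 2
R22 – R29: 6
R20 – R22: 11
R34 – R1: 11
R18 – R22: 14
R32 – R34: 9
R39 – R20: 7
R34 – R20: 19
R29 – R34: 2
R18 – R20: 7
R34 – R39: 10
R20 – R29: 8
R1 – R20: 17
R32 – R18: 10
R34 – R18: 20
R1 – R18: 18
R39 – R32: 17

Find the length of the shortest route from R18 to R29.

15

Running Dijkstra from R18:
R18: 0
R39: 6  (via R18)
R20: 7  (via R18)
R1: 8  (via R39)
R32: 10  (via R18)
R22: 14  (via R18)
R29: 15  (via R20)
Shortest route: R18 → R20 → R29 = 15.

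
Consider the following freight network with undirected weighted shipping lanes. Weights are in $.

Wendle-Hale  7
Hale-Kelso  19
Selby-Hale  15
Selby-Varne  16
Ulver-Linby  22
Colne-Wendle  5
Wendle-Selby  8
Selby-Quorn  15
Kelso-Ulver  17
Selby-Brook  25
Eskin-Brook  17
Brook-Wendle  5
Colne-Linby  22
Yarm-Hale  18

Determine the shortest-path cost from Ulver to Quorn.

$66

Settle nodes by increasing distance from Ulver:
Ulver: 0
Kelso: 17  (via Ulver)
Linby: 22  (via Ulver)
Hale: 36  (via Kelso)
Wendle: 43  (via Hale)
Colne: 44  (via Linby)
Brook: 48  (via Wendle)
Selby: 51  (via Hale)
Yarm: 54  (via Hale)
Eskin: 65  (via Brook)
Quorn: 66  (via Selby)
Shortest route: Ulver–Kelso–Hale–Selby–Quorn = $66.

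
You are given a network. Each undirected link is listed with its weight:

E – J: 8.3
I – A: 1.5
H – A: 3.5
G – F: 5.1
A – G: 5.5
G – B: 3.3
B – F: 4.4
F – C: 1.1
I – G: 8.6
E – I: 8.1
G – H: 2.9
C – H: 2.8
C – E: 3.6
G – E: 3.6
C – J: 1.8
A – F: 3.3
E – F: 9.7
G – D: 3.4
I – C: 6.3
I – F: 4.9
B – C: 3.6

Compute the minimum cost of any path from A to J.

Compare a few routes:
A → H → C → J: 3.5+2.8+1.8 = 8.1
A → F → C → J: 3.3+1.1+1.8 = 6.2
The minimum is 6.2 via A → F → C → J.

6.2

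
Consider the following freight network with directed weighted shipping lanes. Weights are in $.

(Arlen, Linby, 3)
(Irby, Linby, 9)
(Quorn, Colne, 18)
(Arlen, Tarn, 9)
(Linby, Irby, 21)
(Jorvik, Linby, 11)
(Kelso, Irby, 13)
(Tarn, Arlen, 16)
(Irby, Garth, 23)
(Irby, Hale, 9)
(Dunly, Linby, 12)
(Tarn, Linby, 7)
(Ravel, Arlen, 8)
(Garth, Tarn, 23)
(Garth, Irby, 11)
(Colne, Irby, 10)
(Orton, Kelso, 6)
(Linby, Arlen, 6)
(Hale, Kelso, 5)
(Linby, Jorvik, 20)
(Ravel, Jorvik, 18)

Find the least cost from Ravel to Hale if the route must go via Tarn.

Best Ravel to Tarn: Ravel–Arlen–Tarn costing 17
Shortest Tarn→Hale: Tarn–Linby–Irby–Hale = 37
Total via Tarn: 17 + 37 = $54.

$54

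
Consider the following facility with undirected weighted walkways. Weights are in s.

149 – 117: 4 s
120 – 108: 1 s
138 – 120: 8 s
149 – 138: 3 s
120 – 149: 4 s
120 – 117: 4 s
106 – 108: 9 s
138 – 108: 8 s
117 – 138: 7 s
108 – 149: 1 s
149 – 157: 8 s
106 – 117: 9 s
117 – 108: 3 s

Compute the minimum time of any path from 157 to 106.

Enumerating some paths:
157 - 149 - 108 - 106: 8+1+9 = 18
157 - 149 - 117 - 106: 8+4+9 = 21
The minimum is 18 s via 157 - 149 - 108 - 106.

18 s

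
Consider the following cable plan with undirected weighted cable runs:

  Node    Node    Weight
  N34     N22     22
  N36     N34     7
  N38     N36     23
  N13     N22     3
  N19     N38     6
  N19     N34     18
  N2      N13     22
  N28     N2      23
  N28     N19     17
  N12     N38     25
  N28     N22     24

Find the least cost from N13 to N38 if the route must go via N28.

50

Shortest N13→N28: N13 → N22 → N28 = 27
Best N28 to N38: N28 → N19 → N38 costing 23
Total via N28: 27 + 23 = 50.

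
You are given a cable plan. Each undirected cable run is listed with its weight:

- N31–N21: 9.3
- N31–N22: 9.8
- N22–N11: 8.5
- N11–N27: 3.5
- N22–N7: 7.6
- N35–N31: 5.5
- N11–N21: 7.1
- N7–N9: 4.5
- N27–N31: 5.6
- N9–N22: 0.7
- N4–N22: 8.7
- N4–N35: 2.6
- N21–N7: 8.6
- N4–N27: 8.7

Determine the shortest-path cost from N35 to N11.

14.6

Enumerating some paths:
N35–N4–N27–N11: 2.6+8.7+3.5 = 14.8
N35–N31–N27–N11: 5.5+5.6+3.5 = 14.6
N35–N4–N22–N11: 2.6+8.7+8.5 = 19.8
The minimum is 14.6 via N35–N31–N27–N11.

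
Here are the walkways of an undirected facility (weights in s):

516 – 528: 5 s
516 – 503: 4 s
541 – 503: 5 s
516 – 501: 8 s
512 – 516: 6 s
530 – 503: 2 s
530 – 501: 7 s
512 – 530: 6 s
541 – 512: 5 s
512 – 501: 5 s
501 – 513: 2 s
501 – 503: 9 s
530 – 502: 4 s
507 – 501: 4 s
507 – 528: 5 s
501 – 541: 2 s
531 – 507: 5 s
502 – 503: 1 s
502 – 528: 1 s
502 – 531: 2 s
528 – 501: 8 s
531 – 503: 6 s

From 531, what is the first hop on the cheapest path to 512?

502

Candidate routes:
531–502–503–530–512: 2+1+2+6 = 11
531–502–503–541–512: 2+1+5+5 = 13
531–502–503–516–512: 2+1+4+6 = 13
531–502–530–512: 2+4+6 = 12
Cheapest is 531–502–503–530–512 at 11 s.
So from 531 the first move is to 502.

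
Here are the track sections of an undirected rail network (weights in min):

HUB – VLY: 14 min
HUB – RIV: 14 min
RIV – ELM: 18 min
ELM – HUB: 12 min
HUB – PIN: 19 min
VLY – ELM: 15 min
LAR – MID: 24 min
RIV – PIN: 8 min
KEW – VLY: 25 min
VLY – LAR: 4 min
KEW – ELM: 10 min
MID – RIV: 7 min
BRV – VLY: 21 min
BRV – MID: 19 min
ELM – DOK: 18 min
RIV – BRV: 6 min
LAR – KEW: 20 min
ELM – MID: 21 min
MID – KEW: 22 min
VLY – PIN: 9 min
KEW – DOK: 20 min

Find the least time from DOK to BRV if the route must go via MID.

52 min

Shortest DOK→MID: DOK → ELM → MID = 39
Best MID to BRV: MID → RIV → BRV costing 13
Total via MID: 39 + 13 = 52 min.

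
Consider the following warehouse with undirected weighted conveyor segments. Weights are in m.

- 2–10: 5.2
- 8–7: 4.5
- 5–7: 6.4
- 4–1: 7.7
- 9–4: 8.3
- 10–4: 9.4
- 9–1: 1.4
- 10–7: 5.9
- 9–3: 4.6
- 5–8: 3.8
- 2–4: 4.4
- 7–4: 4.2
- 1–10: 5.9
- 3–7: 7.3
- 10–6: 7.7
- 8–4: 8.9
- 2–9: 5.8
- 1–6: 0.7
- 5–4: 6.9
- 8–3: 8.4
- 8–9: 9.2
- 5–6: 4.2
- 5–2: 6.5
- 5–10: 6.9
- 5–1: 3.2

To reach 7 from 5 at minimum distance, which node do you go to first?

7

Compare a few routes:
5 → 4 → 7: 6.9+4.2 = 11.1
5 → 8 → 7: 3.8+4.5 = 8.3
5 → 10 → 7: 6.9+5.9 = 12.8
5 → 7: 6.4 = 6.4
Cheapest is 5 → 7 at 6.4 m.
So from 5 the first move is to 7.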